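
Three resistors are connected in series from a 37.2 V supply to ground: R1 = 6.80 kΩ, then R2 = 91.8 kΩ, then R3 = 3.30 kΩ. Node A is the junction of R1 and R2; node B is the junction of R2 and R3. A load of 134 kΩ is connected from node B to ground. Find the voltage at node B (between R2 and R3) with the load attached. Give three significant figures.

At node B, R3 is in parallel with the load: R3‖R_L = 3.221 kΩ.
Below node A the resistance is R2 + (R3‖R_L) = 95.02 kΩ, so V_A = 37.2 × 95.02/101.8 = 34.72 V.
Then V_B = V_A × (R3‖R_L)/(R2 + R3‖R_L) = 34.72 × 3.221/95.02 = 1.18 V.

V ≈ 1.18 V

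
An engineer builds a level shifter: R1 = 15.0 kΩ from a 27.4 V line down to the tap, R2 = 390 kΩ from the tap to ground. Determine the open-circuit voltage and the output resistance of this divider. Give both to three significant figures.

V_th is the open-circuit tap voltage: 27.4 × 390/(15.0 + 390) = 26.4 V.
With the supply zeroed, R1 and R2 appear in parallel from the tap: R_th = R1‖R2 = (15.0 × 390)/405.0 = 14.4 kΩ.

V_th = 26.4 V, R_th = 14.4 kΩ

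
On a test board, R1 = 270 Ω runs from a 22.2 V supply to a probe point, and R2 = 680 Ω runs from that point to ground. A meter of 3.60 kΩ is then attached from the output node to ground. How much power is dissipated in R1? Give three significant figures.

Total resistance from the source is R1 + (R2‖R_L) = 842.0 Ω, so I = 22.2/842.0 Ω = 26.37 mA.
P = I²·R1 = (26.37 mA)² × 270 Ω = 188 mW.

P ≈ 188 mW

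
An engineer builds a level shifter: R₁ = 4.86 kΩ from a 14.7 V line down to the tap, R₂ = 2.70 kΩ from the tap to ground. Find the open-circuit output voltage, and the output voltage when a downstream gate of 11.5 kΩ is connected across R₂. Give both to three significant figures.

Unloaded: 5.25 V; loaded: 4.56 V

Open-circuit: V = 14.7 × 2.70/(4.86 + 2.70) = 5.25 V.
With the load, R₂ becomes R₂‖R_L = 2.187 kΩ, so V = 14.7 × 2.187/7.047 = 4.56 V.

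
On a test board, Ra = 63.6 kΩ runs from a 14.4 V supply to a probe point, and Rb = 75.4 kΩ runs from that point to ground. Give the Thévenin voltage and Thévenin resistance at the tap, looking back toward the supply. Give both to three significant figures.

V_th = 7.81 V, R_th = 34.5 kΩ

V_th is the open-circuit tap voltage: 14.4 × 75.4/(63.6 + 75.4) = 7.81 V.
With the supply zeroed, Ra and Rb appear in parallel from the tap: R_th = Ra‖Rb = (63.6 × 75.4)/139.0 = 34.5 kΩ.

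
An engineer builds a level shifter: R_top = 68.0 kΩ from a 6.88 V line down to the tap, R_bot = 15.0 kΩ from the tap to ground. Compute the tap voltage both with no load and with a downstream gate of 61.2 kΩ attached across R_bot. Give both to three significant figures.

Open-circuit: V = 6.88 × 15.0/(68.0 + 15.0) = 1.24 V.
With the load, R_bot becomes R_bot‖R_L = 12.05 kΩ, so V = 6.88 × 12.05/80.05 = 1.04 V.

Unloaded: 1.24 V; loaded: 1.04 V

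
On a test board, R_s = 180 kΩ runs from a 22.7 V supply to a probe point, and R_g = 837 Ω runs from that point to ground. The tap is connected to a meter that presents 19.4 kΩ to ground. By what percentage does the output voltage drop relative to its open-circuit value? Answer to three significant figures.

The divider's output (Thévenin) resistance is R_s‖R_g = 833.1 Ω.
Fractional drop under load = R_th/(R_th + R_L) = 833.1 / (833.1 + 19400) = 0.04118.
So the output falls by 4.12 %.

4.12 %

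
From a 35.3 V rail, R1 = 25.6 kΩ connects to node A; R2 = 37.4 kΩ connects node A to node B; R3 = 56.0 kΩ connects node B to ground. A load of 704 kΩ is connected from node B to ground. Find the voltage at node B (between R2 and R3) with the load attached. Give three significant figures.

At node B, R3 is in parallel with the load: R3‖R_L = 51.87 kΩ.
Below node A the resistance is R2 + (R3‖R_L) = 89.27 kΩ, so V_A = 35.3 × 89.27/114.9 = 27.43 V.
Then V_B = V_A × (R3‖R_L)/(R2 + R3‖R_L) = 27.43 × 51.87/89.27 = 15.9 V.

V ≈ 15.9 V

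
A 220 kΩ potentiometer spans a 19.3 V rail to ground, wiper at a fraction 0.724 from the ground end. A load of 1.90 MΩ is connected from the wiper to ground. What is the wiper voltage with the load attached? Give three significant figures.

V ≈ 13.7 V

The wiper splits the pot into (1−α)R = 60.72 kΩ above and αR = 159.3 kΩ below.
Lower section ‖ load = 147.0 kΩ.
V_wiper = 19.3 × 147.0/(60.72 + 147.0) = 13.7 V.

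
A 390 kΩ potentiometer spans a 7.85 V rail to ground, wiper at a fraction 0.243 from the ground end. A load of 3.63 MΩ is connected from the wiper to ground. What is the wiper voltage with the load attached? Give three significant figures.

The wiper splits the pot into (1−α)R = 295.2 kΩ above and αR = 94.77 kΩ below.
Lower section ‖ load = 92.36 kΩ.
V_wiper = 7.85 × 92.36/(295.2 + 92.36) = 1.87 V.

V ≈ 1.87 V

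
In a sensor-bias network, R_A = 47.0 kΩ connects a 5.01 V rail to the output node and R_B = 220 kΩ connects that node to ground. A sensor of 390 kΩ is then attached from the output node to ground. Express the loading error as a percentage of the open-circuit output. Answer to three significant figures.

9.03 %

Unloaded V = 5.01 × 220/267.0 = 4.1281 V.
Loaded: R_B‖R_L = 140.7 kΩ, giving V = 5.01 × 140.7/187.7 = 3.7552 V.
Drop = (4.1281 − 3.7552) / 4.1281 = 9.03 %.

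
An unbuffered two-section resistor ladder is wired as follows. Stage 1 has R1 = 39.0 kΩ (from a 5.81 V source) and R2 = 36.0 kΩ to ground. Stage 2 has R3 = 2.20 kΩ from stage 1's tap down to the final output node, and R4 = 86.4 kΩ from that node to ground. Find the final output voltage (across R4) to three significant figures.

V_out ≈ 2.25 V

Stage 2 presents R3+R4 = 88.60 kΩ as a load on stage 1's tap.
Stage 1's lower leg becomes R2‖(R3+R4) = 25.60 kΩ, so V_mid = 5.81 × 25.60/64.60 = 2.302 V.
Stage 2 is itself unloaded: V_out = V_mid × R4/(R3+R4) = 2.302 × 86.4/88.60 = 2.25 V.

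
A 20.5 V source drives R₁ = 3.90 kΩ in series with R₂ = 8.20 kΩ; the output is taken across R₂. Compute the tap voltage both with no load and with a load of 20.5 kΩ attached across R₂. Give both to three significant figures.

Unloaded: 13.9 V; loaded: 12.3 V

Open-circuit: V = 20.5 × 8.20/(3.90 + 8.20) = 13.9 V.
With the load, R₂ becomes R₂‖R_L = 5.857 kΩ, so V = 20.5 × 5.857/9.757 = 12.3 V.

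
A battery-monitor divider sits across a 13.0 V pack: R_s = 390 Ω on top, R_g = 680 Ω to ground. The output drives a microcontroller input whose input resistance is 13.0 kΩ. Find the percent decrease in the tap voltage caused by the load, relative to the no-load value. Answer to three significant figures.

1.87 %

The divider's output (Thévenin) resistance is R_s‖R_g = 247.9 Ω.
Fractional drop under load = R_th/(R_th + R_L) = 247.9 / (247.9 + 13000) = 0.01871.
So the output falls by 1.87 %.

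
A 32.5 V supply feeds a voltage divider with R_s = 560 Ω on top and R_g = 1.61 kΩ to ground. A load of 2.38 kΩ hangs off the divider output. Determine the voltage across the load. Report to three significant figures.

The load sits in parallel with R_g: R_g‖R_L = (1610 × 2380) / (1610 + 2380) = 960.4 Ω.
V_out = 32.5 × 960.4 / (560 + 960.4) = 32.5 × 960.4/1520 = 20.5 V.
(Unloaded it would have been 24.1 V.)

V_out ≈ 20.5 V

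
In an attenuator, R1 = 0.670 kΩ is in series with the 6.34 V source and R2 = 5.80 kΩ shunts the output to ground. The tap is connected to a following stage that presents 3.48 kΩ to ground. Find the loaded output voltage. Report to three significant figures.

V_out ≈ 4.85 V

The load sits in parallel with R2: R2‖R_L = (5800 × 3480) / (5800 + 3480) = 2175 Ω.
V_out = 6.34 × 2175 / (670 + 2175) = 6.34 × 2175/2845 = 4.85 V.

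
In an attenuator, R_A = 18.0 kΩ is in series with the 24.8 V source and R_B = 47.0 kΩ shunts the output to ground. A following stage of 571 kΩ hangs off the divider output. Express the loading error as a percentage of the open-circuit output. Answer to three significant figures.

The divider's output (Thévenin) resistance is R_A‖R_B = 13.02 kΩ.
Fractional drop under load = R_th/(R_th + R_L) = 13.02 / (13.02 + 571) = 0.02229.
So the output falls by 2.23 %.

2.23 %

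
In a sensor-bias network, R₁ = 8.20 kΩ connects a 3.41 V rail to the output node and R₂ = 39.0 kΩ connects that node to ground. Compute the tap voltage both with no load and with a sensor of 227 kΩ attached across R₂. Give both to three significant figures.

Open-circuit: V = 3.41 × 39.0/(8.20 + 39.0) = 2.82 V.
With the load, R₂ becomes R₂‖R_L = 33.28 kΩ, so V = 3.41 × 33.28/41.48 = 2.74 V.

Unloaded: 2.82 V; loaded: 2.74 V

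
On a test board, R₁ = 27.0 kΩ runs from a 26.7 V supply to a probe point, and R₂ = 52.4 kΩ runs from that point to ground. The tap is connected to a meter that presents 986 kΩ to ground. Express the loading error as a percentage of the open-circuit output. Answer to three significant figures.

1.78 %

The divider's output (Thévenin) resistance is R₁‖R₂ = 17.82 kΩ.
Fractional drop under load = R_th/(R_th + R_L) = 17.82 / (17.82 + 986) = 0.01775.
So the output falls by 1.78 %.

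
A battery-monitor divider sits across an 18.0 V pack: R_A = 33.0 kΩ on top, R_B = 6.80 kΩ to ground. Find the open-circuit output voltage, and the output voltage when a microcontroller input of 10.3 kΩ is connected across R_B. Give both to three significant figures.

Open-circuit: V = 18.0 × 6.80/(33.0 + 6.80) = 3.08 V.
With the load, R_B becomes R_B‖R_L = 4.096 kΩ, so V = 18.0 × 4.096/37.10 = 1.99 V.

Unloaded: 3.08 V; loaded: 1.99 V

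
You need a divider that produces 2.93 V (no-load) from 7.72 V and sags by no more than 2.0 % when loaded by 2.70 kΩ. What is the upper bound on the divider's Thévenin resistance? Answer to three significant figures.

Loading drop = R_th/(R_th + R_L) ≤ 0.0200, so R_th ≤ R_L · ε/(1−ε) = 2.70 kΩ × 0.0200/0.9800 = 55.1 Ω.

R_th ≤ 55.1 Ω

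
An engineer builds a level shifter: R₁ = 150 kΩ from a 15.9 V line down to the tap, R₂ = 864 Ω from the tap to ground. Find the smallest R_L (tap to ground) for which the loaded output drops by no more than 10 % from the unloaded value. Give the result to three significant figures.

R_L(min) ≈ 7.73 kΩ

Output resistance R_th = R₁‖R₂ = (150000 × 864)/150900 = 859.1 Ω.
The fractional drop is R_th/(R_th + R_L); requiring this ≤ 0.100 gives R_L ≥ R_th(1/0.100 − 1) = 859.1 × 9.000 = 7.73 kΩ.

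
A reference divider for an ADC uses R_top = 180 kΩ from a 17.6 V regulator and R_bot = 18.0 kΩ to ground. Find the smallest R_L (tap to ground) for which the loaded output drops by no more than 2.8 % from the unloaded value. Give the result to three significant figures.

Output resistance R_th = R_top‖R_bot = (180 × 18.0)/198.0 = 16.36 kΩ.
The fractional drop is R_th/(R_th + R_L); requiring this ≤ 0.0280 gives R_L ≥ R_th(1/0.0280 − 1) = 16.36 × 34.71 = 568 kΩ.

R_L(min) ≈ 568 kΩ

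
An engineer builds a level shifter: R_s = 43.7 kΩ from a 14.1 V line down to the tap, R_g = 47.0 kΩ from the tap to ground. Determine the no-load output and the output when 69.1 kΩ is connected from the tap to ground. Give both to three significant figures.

Open-circuit: V = 14.1 × 47.0/(43.7 + 47.0) = 7.31 V.
With the load, R_g becomes R_g‖R_L = 27.97 kΩ, so V = 14.1 × 27.97/71.67 = 5.50 V.

Unloaded: 7.31 V; loaded: 5.50 V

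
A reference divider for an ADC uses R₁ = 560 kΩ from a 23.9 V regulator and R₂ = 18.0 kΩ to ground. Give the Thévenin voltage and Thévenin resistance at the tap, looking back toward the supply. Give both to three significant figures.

V_th is the open-circuit tap voltage: 23.9 × 18.0/(560 + 18.0) = 0.744 V.
With the supply zeroed, R₁ and R₂ appear in parallel from the tap: R_th = R₁‖R₂ = (560 × 18.0)/578.0 = 17.4 kΩ.

V_th = 0.744 V, R_th = 17.4 kΩ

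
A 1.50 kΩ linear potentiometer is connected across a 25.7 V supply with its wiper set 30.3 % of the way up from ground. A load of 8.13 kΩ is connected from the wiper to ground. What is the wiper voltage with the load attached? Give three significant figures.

The wiper splits the pot into (1−α)R = 1046 Ω above and αR = 454.5 Ω below.
Lower section ‖ load = 430.4 Ω.
V_wiper = 25.7 × 430.4/(1046 + 430.4) = 7.50 V.

V ≈ 7.50 V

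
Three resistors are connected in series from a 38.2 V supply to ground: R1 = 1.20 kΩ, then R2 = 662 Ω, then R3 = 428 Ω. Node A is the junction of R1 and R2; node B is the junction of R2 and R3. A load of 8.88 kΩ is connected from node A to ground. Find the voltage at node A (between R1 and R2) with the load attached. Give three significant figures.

V ≈ 17.1 V

Below node A the series string R2+R3 = 1090 Ω sits in parallel with the 8880 Ω load: 970.8 Ω.
V_A = 38.2 × 970.8/(1200 + 970.8) = 17.1 V.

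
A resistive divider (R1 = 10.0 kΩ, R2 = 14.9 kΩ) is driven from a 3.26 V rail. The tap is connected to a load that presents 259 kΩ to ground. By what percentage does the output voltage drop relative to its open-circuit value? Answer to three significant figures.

2.26 %

The divider's output (Thévenin) resistance is R1‖R2 = 5.984 kΩ.
Fractional drop under load = R_th/(R_th + R_L) = 5.984 / (5.984 + 259) = 0.02258.
So the output falls by 2.26 %.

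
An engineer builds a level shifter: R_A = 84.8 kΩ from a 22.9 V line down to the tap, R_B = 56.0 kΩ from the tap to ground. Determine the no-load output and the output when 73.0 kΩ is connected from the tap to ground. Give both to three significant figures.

Unloaded: 9.11 V; loaded: 6.23 V

Open-circuit: V = 22.9 × 56.0/(84.8 + 56.0) = 9.11 V.
With the load, R_B becomes R_B‖R_L = 31.69 kΩ, so V = 22.9 × 31.69/116.5 = 6.23 V.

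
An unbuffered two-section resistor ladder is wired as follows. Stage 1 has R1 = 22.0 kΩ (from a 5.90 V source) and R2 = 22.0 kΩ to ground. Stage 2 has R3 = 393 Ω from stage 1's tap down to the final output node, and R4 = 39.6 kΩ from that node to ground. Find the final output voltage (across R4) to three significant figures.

V_out ≈ 2.29 V

Stage 2 presents R3+R4 = 39990 Ω as a load on stage 1's tap.
Stage 1's lower leg becomes R2‖(R3+R4) = 14190 Ω, so V_mid = 5.90 × 14190/36190 = 2.314 V.
Stage 2 is itself unloaded: V_out = V_mid × R4/(R3+R4) = 2.314 × 39600/39990 = 2.29 V.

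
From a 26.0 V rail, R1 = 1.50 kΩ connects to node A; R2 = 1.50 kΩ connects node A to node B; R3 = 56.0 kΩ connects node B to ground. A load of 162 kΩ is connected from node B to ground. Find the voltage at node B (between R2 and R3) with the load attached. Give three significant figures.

At node B, R3 is in parallel with the load: R3‖R_L = 41.61 kΩ.
Below node A the resistance is R2 + (R3‖R_L) = 43.11 kΩ, so V_A = 26.0 × 43.11/44.61 = 25.13 V.
Then V_B = V_A × (R3‖R_L)/(R2 + R3‖R_L) = 25.13 × 41.61/43.11 = 24.3 V.

V ≈ 24.3 V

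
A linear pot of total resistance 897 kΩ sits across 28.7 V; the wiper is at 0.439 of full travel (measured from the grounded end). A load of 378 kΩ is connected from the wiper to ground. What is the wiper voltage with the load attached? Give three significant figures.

V ≈ 7.95 V

The wiper splits the pot into (1−α)R = 503.2 kΩ above and αR = 393.8 kΩ below.
Lower section ‖ load = 192.9 kΩ.
V_wiper = 28.7 × 192.9/(503.2 + 192.9) = 7.95 V.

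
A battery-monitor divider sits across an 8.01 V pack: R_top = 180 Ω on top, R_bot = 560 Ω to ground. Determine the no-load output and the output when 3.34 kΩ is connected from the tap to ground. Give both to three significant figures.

Open-circuit: V = 8.01 × 560/(180 + 560) = 6.06 V.
With the load, R_bot becomes R_bot‖R_L = 479.6 Ω, so V = 8.01 × 479.6/659.6 = 5.82 V.

Unloaded: 6.06 V; loaded: 5.82 V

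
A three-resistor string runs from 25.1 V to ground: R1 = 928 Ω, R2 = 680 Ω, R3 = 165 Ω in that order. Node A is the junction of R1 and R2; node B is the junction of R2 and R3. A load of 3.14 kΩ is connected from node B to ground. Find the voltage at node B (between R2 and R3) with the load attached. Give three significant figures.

V ≈ 2.23 V

At node B, R3 is in parallel with the load: R3‖R_L = 156.8 Ω.
Below node A the resistance is R2 + (R3‖R_L) = 836.8 Ω, so V_A = 25.1 × 836.8/1765 = 11.90 V.
Then V_B = V_A × (R3‖R_L)/(R2 + R3‖R_L) = 11.90 × 156.8/836.8 = 2.23 V.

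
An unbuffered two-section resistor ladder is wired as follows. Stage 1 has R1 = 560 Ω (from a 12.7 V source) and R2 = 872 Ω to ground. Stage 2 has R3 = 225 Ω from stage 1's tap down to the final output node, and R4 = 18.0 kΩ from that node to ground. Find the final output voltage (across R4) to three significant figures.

Stage 2 presents R3+R4 = 18220 Ω as a load on stage 1's tap.
Stage 1's lower leg becomes R2‖(R3+R4) = 832.2 Ω, so V_mid = 12.7 × 832.2/1392 = 7.591 V.
Stage 2 is itself unloaded: V_out = V_mid × R4/(R3+R4) = 7.591 × 18000/18220 = 7.50 V.

V_out ≈ 7.50 V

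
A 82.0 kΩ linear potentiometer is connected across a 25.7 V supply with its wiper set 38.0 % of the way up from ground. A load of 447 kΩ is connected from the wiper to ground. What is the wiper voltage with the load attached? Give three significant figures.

V ≈ 9.36 V

The wiper splits the pot into (1−α)R = 50.84 kΩ above and αR = 31.16 kΩ below.
Lower section ‖ load = 29.13 kΩ.
V_wiper = 25.7 × 29.13/(50.84 + 29.13) = 9.36 V.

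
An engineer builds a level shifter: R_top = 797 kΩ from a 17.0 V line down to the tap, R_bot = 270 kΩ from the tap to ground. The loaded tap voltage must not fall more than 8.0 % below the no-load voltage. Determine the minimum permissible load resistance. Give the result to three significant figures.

Output resistance R_th = R_top‖R_bot = (797 × 270)/1067 = 201.7 kΩ.
The fractional drop is R_th/(R_th + R_L); requiring this ≤ 0.0800 gives R_L ≥ R_th(1/0.0800 − 1) = 201.7 × 11.50 = 2.32 MΩ.

R_L(min) ≈ 2.32 MΩ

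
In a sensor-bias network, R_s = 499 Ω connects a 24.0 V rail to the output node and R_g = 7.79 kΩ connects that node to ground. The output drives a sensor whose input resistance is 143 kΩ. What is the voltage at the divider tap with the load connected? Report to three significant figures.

V_out ≈ 22.5 V

The load sits in parallel with R_g: R_g‖R_L = (7790 × 143000) / (7790 + 143000) = 7388 Ω.
V_out = 24.0 × 7388 / (499 + 7388) = 24.0 × 7388/7887 = 22.5 V.
(Unloaded it would have been 22.6 V.)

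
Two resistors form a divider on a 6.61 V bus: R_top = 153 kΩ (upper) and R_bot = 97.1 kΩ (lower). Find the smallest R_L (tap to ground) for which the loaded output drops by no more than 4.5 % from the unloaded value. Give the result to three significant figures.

Output resistance R_th = R_top‖R_bot = (153 × 97.1)/250.1 = 59.40 kΩ.
The fractional drop is R_th/(R_th + R_L); requiring this ≤ 0.0450 gives R_L ≥ R_th(1/0.0450 − 1) = 59.40 × 21.22 = 1.26 MΩ.

R_L(min) ≈ 1.26 MΩ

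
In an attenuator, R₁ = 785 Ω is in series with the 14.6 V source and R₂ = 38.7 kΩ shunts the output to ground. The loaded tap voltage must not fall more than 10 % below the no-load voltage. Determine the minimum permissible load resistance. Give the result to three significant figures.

Output resistance R_th = R₁‖R₂ = (785 × 38700)/39480 = 769.4 Ω.
The fractional drop is R_th/(R_th + R_L); requiring this ≤ 0.100 gives R_L ≥ R_th(1/0.100 − 1) = 769.4 × 9.000 = 6.92 kΩ.

R_L(min) ≈ 6.92 kΩ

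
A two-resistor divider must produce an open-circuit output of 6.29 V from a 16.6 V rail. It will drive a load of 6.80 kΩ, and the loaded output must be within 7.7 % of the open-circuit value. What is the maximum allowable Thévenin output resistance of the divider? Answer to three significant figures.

Loading drop = R_th/(R_th + R_L) ≤ 0.0770, so R_th ≤ R_L · ε/(1−ε) = 6.80 kΩ × 0.0770/0.9230 = 567 Ω.

R_th ≤ 567 Ω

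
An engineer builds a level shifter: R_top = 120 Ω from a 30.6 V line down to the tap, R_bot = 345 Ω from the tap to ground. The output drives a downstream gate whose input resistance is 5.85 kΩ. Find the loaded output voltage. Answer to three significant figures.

V_out ≈ 22.4 V

The load sits in parallel with R_bot: R_bot‖R_L = (345 × 5850) / (345 + 5850) = 325.8 Ω.
V_out = 30.6 × 325.8 / (120 + 325.8) = 30.6 × 325.8/445.8 = 22.4 V.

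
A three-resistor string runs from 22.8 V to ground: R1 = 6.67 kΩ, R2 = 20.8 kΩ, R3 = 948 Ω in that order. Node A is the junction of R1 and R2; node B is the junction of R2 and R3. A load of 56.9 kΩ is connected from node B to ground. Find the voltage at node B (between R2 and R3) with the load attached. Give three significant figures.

V ≈ 0.749 V

At node B, R3 is in parallel with the load: R3‖R_L = 932.5 Ω.
Below node A the resistance is R2 + (R3‖R_L) = 21730 Ω, so V_A = 22.8 × 21730/28400 = 17.45 V.
Then V_B = V_A × (R3‖R_L)/(R2 + R3‖R_L) = 17.45 × 932.5/21730 = 0.749 V.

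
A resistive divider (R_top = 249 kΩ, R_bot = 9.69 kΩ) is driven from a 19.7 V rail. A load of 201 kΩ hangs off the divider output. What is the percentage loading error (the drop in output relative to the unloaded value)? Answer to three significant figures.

The divider's output (Thévenin) resistance is R_top‖R_bot = 9.327 kΩ.
Fractional drop under load = R_th/(R_th + R_L) = 9.327 / (9.327 + 201) = 0.04435.
So the output falls by 4.43 %.

4.43 %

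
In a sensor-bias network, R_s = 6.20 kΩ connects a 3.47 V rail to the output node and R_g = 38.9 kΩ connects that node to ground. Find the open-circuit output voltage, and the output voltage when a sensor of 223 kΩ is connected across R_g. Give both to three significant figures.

Unloaded: 2.99 V; loaded: 2.92 V

Open-circuit: V = 3.47 × 38.9/(6.20 + 38.9) = 2.99 V.
With the load, R_g becomes R_g‖R_L = 33.12 kΩ, so V = 3.47 × 33.12/39.32 = 2.92 V.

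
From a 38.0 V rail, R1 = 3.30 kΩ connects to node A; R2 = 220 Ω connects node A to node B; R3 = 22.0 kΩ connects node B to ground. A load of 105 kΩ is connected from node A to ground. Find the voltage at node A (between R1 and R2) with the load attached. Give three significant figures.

Below node A the series string R2+R3 = 22220 Ω sits in parallel with the 105000 Ω load: 18340 Ω.
V_A = 38.0 × 18340/(3300 + 18340) = 32.2 V.

V ≈ 32.2 V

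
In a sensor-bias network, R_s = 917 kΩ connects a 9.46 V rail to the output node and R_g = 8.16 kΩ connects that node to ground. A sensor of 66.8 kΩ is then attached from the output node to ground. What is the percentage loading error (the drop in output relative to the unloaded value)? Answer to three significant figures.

The divider's output (Thévenin) resistance is R_s‖R_g = 8.088 kΩ.
Fractional drop under load = R_th/(R_th + R_L) = 8.088 / (8.088 + 66.8) = 0.1080.
So the output falls by 10.8 %.

10.8 %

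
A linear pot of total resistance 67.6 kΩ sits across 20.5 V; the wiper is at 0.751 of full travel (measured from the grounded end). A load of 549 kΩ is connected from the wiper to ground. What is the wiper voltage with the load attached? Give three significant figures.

The wiper splits the pot into (1−α)R = 16.83 kΩ above and αR = 50.77 kΩ below.
Lower section ‖ load = 46.47 kΩ.
V_wiper = 20.5 × 46.47/(16.83 + 46.47) = 15.0 V.

V ≈ 15.0 V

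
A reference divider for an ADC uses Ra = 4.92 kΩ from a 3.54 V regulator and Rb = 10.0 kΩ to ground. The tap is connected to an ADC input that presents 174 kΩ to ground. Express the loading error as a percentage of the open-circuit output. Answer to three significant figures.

1.86 %

The divider's output (Thévenin) resistance is Ra‖Rb = 3.298 kΩ.
Fractional drop under load = R_th/(R_th + R_L) = 3.298 / (3.298 + 174) = 0.01860.
So the output falls by 1.86 %.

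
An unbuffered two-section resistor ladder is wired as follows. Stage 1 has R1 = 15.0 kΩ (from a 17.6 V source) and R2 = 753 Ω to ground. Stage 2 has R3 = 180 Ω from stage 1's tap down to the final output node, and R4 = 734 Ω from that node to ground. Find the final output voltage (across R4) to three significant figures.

V_out ≈ 0.379 V

Stage 2 presents R3+R4 = 914.0 Ω as a load on stage 1's tap.
Stage 1's lower leg becomes R2‖(R3+R4) = 412.9 Ω, so V_mid = 17.6 × 412.9/15410 = 0.4714 V.
Stage 2 is itself unloaded: V_out = V_mid × R4/(R3+R4) = 0.4714 × 734/914.0 = 0.379 V.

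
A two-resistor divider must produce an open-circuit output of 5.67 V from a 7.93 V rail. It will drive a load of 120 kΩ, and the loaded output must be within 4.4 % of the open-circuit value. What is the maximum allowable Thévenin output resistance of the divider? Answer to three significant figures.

Loading drop = R_th/(R_th + R_L) ≤ 0.0440, so R_th ≤ R_L · ε/(1−ε) = 120 kΩ × 0.0440/0.9560 = 5.52 kΩ.

R_th ≤ 5.52 kΩ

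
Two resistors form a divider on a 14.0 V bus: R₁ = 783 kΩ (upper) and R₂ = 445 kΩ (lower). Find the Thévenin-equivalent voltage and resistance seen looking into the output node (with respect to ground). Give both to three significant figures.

V_th is the open-circuit tap voltage: 14.0 × 445/(783 + 445) = 5.07 V.
With the supply zeroed, R₁ and R₂ appear in parallel from the tap: R_th = R₁‖R₂ = (783 × 445)/1228 = 284 kΩ.

V_th = 5.07 V, R_th = 284 kΩ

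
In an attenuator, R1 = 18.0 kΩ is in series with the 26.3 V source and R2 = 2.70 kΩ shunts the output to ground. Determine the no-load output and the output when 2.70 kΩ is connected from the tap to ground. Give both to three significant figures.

Open-circuit: V = 26.3 × 2.70/(18.0 + 2.70) = 3.43 V.
With the load, R2 becomes R2‖R_L = 1.350 kΩ, so V = 26.3 × 1.350/19.35 = 1.83 V.

Unloaded: 3.43 V; loaded: 1.83 V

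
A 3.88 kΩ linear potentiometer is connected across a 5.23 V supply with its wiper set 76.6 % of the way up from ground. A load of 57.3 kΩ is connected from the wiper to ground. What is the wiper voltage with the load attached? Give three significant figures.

The wiper splits the pot into (1−α)R = 907.9 Ω above and αR = 2972 Ω below.
Lower section ‖ load = 2826 Ω.
V_wiper = 5.23 × 2826/(907.9 + 2826) = 3.96 V.

V ≈ 3.96 V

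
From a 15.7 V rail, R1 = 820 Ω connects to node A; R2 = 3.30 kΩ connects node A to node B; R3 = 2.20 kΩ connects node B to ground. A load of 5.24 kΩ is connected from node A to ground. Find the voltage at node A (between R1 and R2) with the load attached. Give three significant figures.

V ≈ 12.0 V

Below node A the series string R2+R3 = 5500 Ω sits in parallel with the 5240 Ω load: 2683 Ω.
V_A = 15.7 × 2683/(820 + 2683) = 12.0 V.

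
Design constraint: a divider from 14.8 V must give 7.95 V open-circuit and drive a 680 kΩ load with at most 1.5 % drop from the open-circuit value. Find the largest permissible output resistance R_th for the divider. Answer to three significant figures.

R_th ≤ 10.4 kΩ

Loading drop = R_th/(R_th + R_L) ≤ 0.0150, so R_th ≤ R_L · ε/(1−ε) = 680 kΩ × 0.0150/0.9850 = 10.4 kΩ.
(Any R1, R2 with R2/(R1+R2) = 0.537 and R1‖R2 ≤ 10.4 kΩ will meet the spec.)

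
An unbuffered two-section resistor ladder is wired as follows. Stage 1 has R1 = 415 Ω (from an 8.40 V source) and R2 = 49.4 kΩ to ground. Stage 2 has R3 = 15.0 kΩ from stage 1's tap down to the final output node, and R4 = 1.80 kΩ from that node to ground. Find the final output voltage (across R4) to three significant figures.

Stage 2 presents R3+R4 = 16800 Ω as a load on stage 1's tap.
Stage 1's lower leg becomes R2‖(R3+R4) = 12540 Ω, so V_mid = 8.40 × 12540/12950 = 8.131 V.
Stage 2 is itself unloaded: V_out = V_mid × R4/(R3+R4) = 8.131 × 1800/16800 = 0.871 V.

V_out ≈ 0.871 V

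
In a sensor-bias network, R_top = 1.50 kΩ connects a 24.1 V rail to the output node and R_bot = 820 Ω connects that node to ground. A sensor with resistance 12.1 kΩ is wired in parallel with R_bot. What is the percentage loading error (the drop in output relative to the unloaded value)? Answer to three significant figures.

4.20 %

The divider's output (Thévenin) resistance is R_top‖R_bot = 530.2 Ω.
Fractional drop under load = R_th/(R_th + R_L) = 530.2 / (530.2 + 12100) = 0.04198.
So the output falls by 4.20 %.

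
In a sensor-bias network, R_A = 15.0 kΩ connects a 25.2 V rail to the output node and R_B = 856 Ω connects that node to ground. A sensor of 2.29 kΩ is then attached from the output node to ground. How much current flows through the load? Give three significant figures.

R_B‖R_L = 623.1 Ω; V_out = 25.2 × 623.1/15620 = 1.005 V.
I_L = V_out / R_L = 1.005 / 2.29 kΩ = 0.439 mA.

I_L ≈ 0.439 mA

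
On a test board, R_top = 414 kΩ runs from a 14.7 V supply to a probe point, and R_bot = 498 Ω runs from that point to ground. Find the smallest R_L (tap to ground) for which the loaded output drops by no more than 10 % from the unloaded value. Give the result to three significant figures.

Output resistance R_th = R_top‖R_bot = (414000 × 498)/414500 = 497.4 Ω.
The fractional drop is R_th/(R_th + R_L); requiring this ≤ 0.100 gives R_L ≥ R_th(1/0.100 − 1) = 497.4 × 9.000 = 4.48 kΩ.

R_L(min) ≈ 4.48 kΩ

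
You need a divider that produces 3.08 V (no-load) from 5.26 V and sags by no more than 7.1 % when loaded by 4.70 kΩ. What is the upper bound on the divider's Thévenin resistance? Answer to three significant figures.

R_th ≤ 359 Ω

Loading drop = R_th/(R_th + R_L) ≤ 0.0710, so R_th ≤ R_L · ε/(1−ε) = 4.70 kΩ × 0.0710/0.9290 = 359 Ω.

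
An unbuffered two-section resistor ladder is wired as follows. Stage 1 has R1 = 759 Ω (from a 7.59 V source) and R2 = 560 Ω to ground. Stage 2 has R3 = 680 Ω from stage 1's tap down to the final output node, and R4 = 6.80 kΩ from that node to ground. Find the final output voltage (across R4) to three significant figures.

Stage 2 presents R3+R4 = 7480 Ω as a load on stage 1's tap.
Stage 1's lower leg becomes R2‖(R3+R4) = 521.0 Ω, so V_mid = 7.59 × 521.0/1280 = 3.089 V.
Stage 2 is itself unloaded: V_out = V_mid × R4/(R3+R4) = 3.089 × 6800/7480 = 2.81 V.

V_out ≈ 2.81 V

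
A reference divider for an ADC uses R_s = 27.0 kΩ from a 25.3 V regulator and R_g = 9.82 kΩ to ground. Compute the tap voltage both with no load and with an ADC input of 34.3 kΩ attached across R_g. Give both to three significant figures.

Open-circuit: V = 25.3 × 9.82/(27.0 + 9.82) = 6.75 V.
With the load, R_g becomes R_g‖R_L = 7.634 kΩ, so V = 25.3 × 7.634/34.63 = 5.58 V.

Unloaded: 6.75 V; loaded: 5.58 V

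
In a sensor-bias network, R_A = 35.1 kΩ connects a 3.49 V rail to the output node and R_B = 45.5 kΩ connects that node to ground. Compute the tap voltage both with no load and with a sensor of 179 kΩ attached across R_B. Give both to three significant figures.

Unloaded: 1.97 V; loaded: 1.77 V

Open-circuit: V = 3.49 × 45.5/(35.1 + 45.5) = 1.97 V.
With the load, R_B becomes R_B‖R_L = 36.28 kΩ, so V = 3.49 × 36.28/71.38 = 1.77 V.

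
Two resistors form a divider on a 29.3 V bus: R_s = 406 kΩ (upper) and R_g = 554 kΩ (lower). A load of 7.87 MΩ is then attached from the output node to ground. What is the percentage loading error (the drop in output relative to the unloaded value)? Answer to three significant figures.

The divider's output (Thévenin) resistance is R_s‖R_g = 234.3 kΩ.
Fractional drop under load = R_th/(R_th + R_L) = 234.3 / (234.3 + 7870) = 0.02891.
So the output falls by 2.89 %.

2.89 %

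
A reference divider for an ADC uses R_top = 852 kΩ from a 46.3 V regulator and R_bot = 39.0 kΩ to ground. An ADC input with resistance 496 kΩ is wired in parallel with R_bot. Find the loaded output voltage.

The load sits in parallel with R_bot: R_bot‖R_L = (39.0 × 496) / (39.0 + 496) = 36.16 kΩ.
V_out = 46.3 × 36.16 / (852 + 36.16) = 46.3 × 36.16/888.2 = 1.88 V.

V_out ≈ 1.88 V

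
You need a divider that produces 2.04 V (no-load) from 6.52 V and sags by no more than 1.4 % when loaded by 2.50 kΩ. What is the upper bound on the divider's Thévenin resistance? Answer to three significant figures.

R_th ≤ 35.5 Ω

Loading drop = R_th/(R_th + R_L) ≤ 0.0140, so R_th ≤ R_L · ε/(1−ε) = 2.50 kΩ × 0.0140/0.9860 = 35.5 Ω.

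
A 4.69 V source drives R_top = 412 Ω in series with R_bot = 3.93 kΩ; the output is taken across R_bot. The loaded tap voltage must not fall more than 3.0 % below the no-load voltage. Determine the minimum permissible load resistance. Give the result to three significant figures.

Output resistance R_th = R_top‖R_bot = (412 × 3930)/4342 = 372.9 Ω.
The fractional drop is R_th/(R_th + R_L); requiring this ≤ 0.0300 gives R_L ≥ R_th(1/0.0300 − 1) = 372.9 × 32.33 = 12.1 kΩ.

R_L(min) ≈ 12.1 kΩ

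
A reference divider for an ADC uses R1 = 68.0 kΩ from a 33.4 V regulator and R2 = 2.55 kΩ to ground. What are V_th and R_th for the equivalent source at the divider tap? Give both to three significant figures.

V_th is the open-circuit tap voltage: 33.4 × 2.55/(68.0 + 2.55) = 1.21 V.
With the supply zeroed, R1 and R2 appear in parallel from the tap: R_th = R1‖R2 = (68.0 × 2.55)/70.55 = 2.46 kΩ.

V_th = 1.21 V, R_th = 2.46 kΩ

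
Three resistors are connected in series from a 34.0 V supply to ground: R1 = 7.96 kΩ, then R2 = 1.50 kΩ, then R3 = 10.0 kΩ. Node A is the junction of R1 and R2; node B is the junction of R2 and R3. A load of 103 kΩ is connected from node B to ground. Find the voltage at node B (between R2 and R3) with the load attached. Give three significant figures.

At node B, R3 is in parallel with the load: R3‖R_L = 9.115 kΩ.
Below node A the resistance is R2 + (R3‖R_L) = 10.62 kΩ, so V_A = 34.0 × 10.62/18.58 = 19.43 V.
Then V_B = V_A × (R3‖R_L)/(R2 + R3‖R_L) = 19.43 × 9.115/10.62 = 16.7 V.

V ≈ 16.7 V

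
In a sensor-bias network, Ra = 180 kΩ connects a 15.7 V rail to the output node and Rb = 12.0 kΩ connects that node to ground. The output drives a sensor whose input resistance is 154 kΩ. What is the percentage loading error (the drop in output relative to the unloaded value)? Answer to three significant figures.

The divider's output (Thévenin) resistance is Ra‖Rb = 11.25 kΩ.
Fractional drop under load = R_th/(R_th + R_L) = 11.25 / (11.25 + 154) = 0.06808.
So the output falls by 6.81 %.

6.81 %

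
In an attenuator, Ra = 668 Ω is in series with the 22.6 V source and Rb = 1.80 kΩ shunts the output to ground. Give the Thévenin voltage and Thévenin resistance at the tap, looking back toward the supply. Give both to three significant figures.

V_th is the open-circuit tap voltage: 22.6 × 1800/(668 + 1800) = 16.5 V.
With the supply zeroed, Ra and Rb appear in parallel from the tap: R_th = Ra‖Rb = (668 × 1800)/2468 = 487 Ω.

V_th = 16.5 V, R_th = 487 Ω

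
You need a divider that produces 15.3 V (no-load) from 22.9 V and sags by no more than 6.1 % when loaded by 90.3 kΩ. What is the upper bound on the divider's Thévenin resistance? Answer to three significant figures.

Loading drop = R_th/(R_th + R_L) ≤ 0.0610, so R_th ≤ R_L · ε/(1−ε) = 90.3 kΩ × 0.0610/0.9390 = 5.87 kΩ.

R_th ≤ 5.87 kΩ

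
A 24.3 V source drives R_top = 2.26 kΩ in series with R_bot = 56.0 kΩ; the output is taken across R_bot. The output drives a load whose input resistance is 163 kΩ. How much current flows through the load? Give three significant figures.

I_L ≈ 0.141 mA

R_bot‖R_L = 41.68 kΩ; V_out = 24.3 × 41.68/43.94 = 23.05 V.
I_L = V_out / R_L = 23.05 / 163 kΩ = 0.141 mA.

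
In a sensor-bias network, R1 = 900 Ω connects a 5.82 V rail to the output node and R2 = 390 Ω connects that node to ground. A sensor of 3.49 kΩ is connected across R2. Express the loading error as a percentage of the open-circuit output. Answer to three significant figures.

The divider's output (Thévenin) resistance is R1‖R2 = 272.1 Ω.
Fractional drop under load = R_th/(R_th + R_L) = 272.1 / (272.1 + 3490) = 0.07232.
So the output falls by 7.23 %.

7.23 %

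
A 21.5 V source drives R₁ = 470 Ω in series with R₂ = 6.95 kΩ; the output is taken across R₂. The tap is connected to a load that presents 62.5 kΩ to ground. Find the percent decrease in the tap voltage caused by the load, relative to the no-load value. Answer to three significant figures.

0.699 %

The divider's output (Thévenin) resistance is R₁‖R₂ = 440.2 Ω.
Fractional drop under load = R_th/(R_th + R_L) = 440.2 / (440.2 + 62500) = 0.006994.
So the output falls by 0.699 %.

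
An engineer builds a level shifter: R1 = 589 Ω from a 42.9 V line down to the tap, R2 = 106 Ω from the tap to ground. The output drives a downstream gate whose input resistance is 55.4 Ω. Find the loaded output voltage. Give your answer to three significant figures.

V_out ≈ 2.50 V

The load sits in parallel with R2: R2‖R_L = (106 × 55.4) / (106 + 55.4) = 36.38 Ω.
V_out = 42.9 × 36.38 / (589 + 36.38) = 42.9 × 36.38/625.4 = 2.50 V.
(Unloaded it would have been 6.54 V.)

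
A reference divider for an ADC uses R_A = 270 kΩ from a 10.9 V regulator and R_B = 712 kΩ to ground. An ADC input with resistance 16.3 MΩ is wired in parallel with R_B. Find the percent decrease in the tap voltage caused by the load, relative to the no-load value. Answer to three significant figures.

The divider's output (Thévenin) resistance is R_A‖R_B = 195.8 kΩ.
Fractional drop under load = R_th/(R_th + R_L) = 195.8 / (195.8 + 16300) = 0.01187.
So the output falls by 1.19 %.

1.19 %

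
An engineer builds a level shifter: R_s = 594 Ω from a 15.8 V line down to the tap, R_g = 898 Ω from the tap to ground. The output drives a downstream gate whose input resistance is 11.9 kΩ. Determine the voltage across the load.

V_out ≈ 9.23 V

The load sits in parallel with R_g: R_g‖R_L = (898 × 11900) / (898 + 11900) = 835.0 Ω.
V_out = 15.8 × 835.0 / (594 + 835.0) = 15.8 × 835.0/1429 = 9.23 V.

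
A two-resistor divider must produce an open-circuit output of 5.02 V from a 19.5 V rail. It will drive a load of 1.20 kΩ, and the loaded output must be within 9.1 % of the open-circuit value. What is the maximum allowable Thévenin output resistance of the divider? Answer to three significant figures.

R_th ≤ 120 Ω

Loading drop = R_th/(R_th + R_L) ≤ 0.0910, so R_th ≤ R_L · ε/(1−ε) = 1.20 kΩ × 0.0910/0.9090 = 120 Ω.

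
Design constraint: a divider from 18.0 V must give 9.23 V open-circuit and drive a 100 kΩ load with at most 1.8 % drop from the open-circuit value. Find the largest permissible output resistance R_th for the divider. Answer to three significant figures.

R_th ≤ 1.83 kΩ

Loading drop = R_th/(R_th + R_L) ≤ 0.0180, so R_th ≤ R_L · ε/(1−ε) = 100 kΩ × 0.0180/0.9820 = 1.83 kΩ.
(Any R1, R2 with R2/(R1+R2) = 0.513 and R1‖R2 ≤ 1.83 kΩ will meet the spec.)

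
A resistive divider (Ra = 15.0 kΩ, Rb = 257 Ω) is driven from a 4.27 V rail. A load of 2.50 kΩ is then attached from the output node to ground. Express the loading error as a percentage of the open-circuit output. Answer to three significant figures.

The divider's output (Thévenin) resistance is Ra‖Rb = 252.7 Ω.
Fractional drop under load = R_th/(R_th + R_L) = 252.7 / (252.7 + 2500) = 0.09179.
So the output falls by 9.18 %.

9.18 %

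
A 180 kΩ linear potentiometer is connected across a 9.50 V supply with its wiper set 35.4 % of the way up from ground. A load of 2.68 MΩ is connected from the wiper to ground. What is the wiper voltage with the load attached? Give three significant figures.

The wiper splits the pot into (1−α)R = 116.3 kΩ above and αR = 63.72 kΩ below.
Lower section ‖ load = 62.24 kΩ.
V_wiper = 9.50 × 62.24/(116.3 + 62.24) = 3.31 V.

V ≈ 3.31 V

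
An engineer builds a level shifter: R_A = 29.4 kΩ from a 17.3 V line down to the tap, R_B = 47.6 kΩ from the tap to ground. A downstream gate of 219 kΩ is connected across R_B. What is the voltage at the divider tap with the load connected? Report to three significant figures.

The load sits in parallel with R_B: R_B‖R_L = (47.6 × 219) / (47.6 + 219) = 39.10 kΩ.
V_out = 17.3 × 39.10 / (29.4 + 39.10) = 17.3 × 39.10/68.50 = 9.88 V.
(Unloaded it would have been 10.7 V.)

V_out ≈ 9.88 V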